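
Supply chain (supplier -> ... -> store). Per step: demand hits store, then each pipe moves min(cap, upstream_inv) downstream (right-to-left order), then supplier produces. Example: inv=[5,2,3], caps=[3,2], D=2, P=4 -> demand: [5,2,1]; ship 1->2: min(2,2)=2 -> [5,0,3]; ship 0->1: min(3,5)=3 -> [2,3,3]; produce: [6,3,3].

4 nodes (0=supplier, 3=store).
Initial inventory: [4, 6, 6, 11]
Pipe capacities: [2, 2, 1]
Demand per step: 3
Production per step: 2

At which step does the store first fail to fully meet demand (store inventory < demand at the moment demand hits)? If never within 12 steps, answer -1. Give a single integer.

Step 1: demand=3,sold=3 ship[2->3]=1 ship[1->2]=2 ship[0->1]=2 prod=2 -> [4 6 7 9]
Step 2: demand=3,sold=3 ship[2->3]=1 ship[1->2]=2 ship[0->1]=2 prod=2 -> [4 6 8 7]
Step 3: demand=3,sold=3 ship[2->3]=1 ship[1->2]=2 ship[0->1]=2 prod=2 -> [4 6 9 5]
Step 4: demand=3,sold=3 ship[2->3]=1 ship[1->2]=2 ship[0->1]=2 prod=2 -> [4 6 10 3]
Step 5: demand=3,sold=3 ship[2->3]=1 ship[1->2]=2 ship[0->1]=2 prod=2 -> [4 6 11 1]
Step 6: demand=3,sold=1 ship[2->3]=1 ship[1->2]=2 ship[0->1]=2 prod=2 -> [4 6 12 1]
Step 7: demand=3,sold=1 ship[2->3]=1 ship[1->2]=2 ship[0->1]=2 prod=2 -> [4 6 13 1]
Step 8: demand=3,sold=1 ship[2->3]=1 ship[1->2]=2 ship[0->1]=2 prod=2 -> [4 6 14 1]
Step 9: demand=3,sold=1 ship[2->3]=1 ship[1->2]=2 ship[0->1]=2 prod=2 -> [4 6 15 1]
Step 10: demand=3,sold=1 ship[2->3]=1 ship[1->2]=2 ship[0->1]=2 prod=2 -> [4 6 16 1]
Step 11: demand=3,sold=1 ship[2->3]=1 ship[1->2]=2 ship[0->1]=2 prod=2 -> [4 6 17 1]
Step 12: demand=3,sold=1 ship[2->3]=1 ship[1->2]=2 ship[0->1]=2 prod=2 -> [4 6 18 1]
First stockout at step 6

6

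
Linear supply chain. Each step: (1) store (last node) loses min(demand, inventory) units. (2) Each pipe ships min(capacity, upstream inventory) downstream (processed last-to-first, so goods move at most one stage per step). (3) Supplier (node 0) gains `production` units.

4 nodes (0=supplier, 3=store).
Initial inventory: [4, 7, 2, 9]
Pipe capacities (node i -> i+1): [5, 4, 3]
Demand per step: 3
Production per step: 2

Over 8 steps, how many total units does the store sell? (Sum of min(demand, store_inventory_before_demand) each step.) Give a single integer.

Answer: 24

Derivation:
Step 1: sold=3 (running total=3) -> [2 7 4 8]
Step 2: sold=3 (running total=6) -> [2 5 5 8]
Step 3: sold=3 (running total=9) -> [2 3 6 8]
Step 4: sold=3 (running total=12) -> [2 2 6 8]
Step 5: sold=3 (running total=15) -> [2 2 5 8]
Step 6: sold=3 (running total=18) -> [2 2 4 8]
Step 7: sold=3 (running total=21) -> [2 2 3 8]
Step 8: sold=3 (running total=24) -> [2 2 2 8]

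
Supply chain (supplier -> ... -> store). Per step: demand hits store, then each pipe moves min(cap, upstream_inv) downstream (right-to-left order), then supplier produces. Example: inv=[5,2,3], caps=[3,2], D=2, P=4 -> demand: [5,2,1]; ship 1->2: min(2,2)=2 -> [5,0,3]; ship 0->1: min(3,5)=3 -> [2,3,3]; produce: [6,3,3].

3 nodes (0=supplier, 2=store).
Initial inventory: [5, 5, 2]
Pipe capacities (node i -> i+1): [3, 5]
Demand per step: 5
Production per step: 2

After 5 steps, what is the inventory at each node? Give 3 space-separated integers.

Step 1: demand=5,sold=2 ship[1->2]=5 ship[0->1]=3 prod=2 -> inv=[4 3 5]
Step 2: demand=5,sold=5 ship[1->2]=3 ship[0->1]=3 prod=2 -> inv=[3 3 3]
Step 3: demand=5,sold=3 ship[1->2]=3 ship[0->1]=3 prod=2 -> inv=[2 3 3]
Step 4: demand=5,sold=3 ship[1->2]=3 ship[0->1]=2 prod=2 -> inv=[2 2 3]
Step 5: demand=5,sold=3 ship[1->2]=2 ship[0->1]=2 prod=2 -> inv=[2 2 2]

2 2 2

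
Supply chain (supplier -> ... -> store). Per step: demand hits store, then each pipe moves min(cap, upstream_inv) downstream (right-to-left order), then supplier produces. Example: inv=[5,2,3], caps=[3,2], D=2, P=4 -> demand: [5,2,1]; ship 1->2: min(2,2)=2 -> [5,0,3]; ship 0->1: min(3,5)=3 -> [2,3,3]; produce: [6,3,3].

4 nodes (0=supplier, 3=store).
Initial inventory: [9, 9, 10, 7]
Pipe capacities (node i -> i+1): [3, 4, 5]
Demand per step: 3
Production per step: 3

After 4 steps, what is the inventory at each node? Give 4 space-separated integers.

Step 1: demand=3,sold=3 ship[2->3]=5 ship[1->2]=4 ship[0->1]=3 prod=3 -> inv=[9 8 9 9]
Step 2: demand=3,sold=3 ship[2->3]=5 ship[1->2]=4 ship[0->1]=3 prod=3 -> inv=[9 7 8 11]
Step 3: demand=3,sold=3 ship[2->3]=5 ship[1->2]=4 ship[0->1]=3 prod=3 -> inv=[9 6 7 13]
Step 4: demand=3,sold=3 ship[2->3]=5 ship[1->2]=4 ship[0->1]=3 prod=3 -> inv=[9 5 6 15]

9 5 6 15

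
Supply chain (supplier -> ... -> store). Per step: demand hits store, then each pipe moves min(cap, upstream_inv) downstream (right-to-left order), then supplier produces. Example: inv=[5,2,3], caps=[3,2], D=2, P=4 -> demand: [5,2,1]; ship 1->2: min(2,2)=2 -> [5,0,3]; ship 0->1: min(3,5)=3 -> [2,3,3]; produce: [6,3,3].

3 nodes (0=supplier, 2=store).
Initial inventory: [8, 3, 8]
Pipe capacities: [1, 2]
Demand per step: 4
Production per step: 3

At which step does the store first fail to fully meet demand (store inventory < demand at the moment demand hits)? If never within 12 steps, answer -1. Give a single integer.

Step 1: demand=4,sold=4 ship[1->2]=2 ship[0->1]=1 prod=3 -> [10 2 6]
Step 2: demand=4,sold=4 ship[1->2]=2 ship[0->1]=1 prod=3 -> [12 1 4]
Step 3: demand=4,sold=4 ship[1->2]=1 ship[0->1]=1 prod=3 -> [14 1 1]
Step 4: demand=4,sold=1 ship[1->2]=1 ship[0->1]=1 prod=3 -> [16 1 1]
Step 5: demand=4,sold=1 ship[1->2]=1 ship[0->1]=1 prod=3 -> [18 1 1]
Step 6: demand=4,sold=1 ship[1->2]=1 ship[0->1]=1 prod=3 -> [20 1 1]
Step 7: demand=4,sold=1 ship[1->2]=1 ship[0->1]=1 prod=3 -> [22 1 1]
Step 8: demand=4,sold=1 ship[1->2]=1 ship[0->1]=1 prod=3 -> [24 1 1]
Step 9: demand=4,sold=1 ship[1->2]=1 ship[0->1]=1 prod=3 -> [26 1 1]
Step 10: demand=4,sold=1 ship[1->2]=1 ship[0->1]=1 prod=3 -> [28 1 1]
Step 11: demand=4,sold=1 ship[1->2]=1 ship[0->1]=1 prod=3 -> [30 1 1]
Step 12: demand=4,sold=1 ship[1->2]=1 ship[0->1]=1 prod=3 -> [32 1 1]
First stockout at step 4

4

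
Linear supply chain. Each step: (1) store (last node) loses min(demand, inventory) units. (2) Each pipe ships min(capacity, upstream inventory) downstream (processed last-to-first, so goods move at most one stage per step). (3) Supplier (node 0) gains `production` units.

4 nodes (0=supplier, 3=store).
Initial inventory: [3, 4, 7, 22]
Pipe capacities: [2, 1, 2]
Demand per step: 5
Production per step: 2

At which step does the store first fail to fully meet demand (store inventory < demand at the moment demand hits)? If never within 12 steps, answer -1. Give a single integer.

Step 1: demand=5,sold=5 ship[2->3]=2 ship[1->2]=1 ship[0->1]=2 prod=2 -> [3 5 6 19]
Step 2: demand=5,sold=5 ship[2->3]=2 ship[1->2]=1 ship[0->1]=2 prod=2 -> [3 6 5 16]
Step 3: demand=5,sold=5 ship[2->3]=2 ship[1->2]=1 ship[0->1]=2 prod=2 -> [3 7 4 13]
Step 4: demand=5,sold=5 ship[2->3]=2 ship[1->2]=1 ship[0->1]=2 prod=2 -> [3 8 3 10]
Step 5: demand=5,sold=5 ship[2->3]=2 ship[1->2]=1 ship[0->1]=2 prod=2 -> [3 9 2 7]
Step 6: demand=5,sold=5 ship[2->3]=2 ship[1->2]=1 ship[0->1]=2 prod=2 -> [3 10 1 4]
Step 7: demand=5,sold=4 ship[2->3]=1 ship[1->2]=1 ship[0->1]=2 prod=2 -> [3 11 1 1]
Step 8: demand=5,sold=1 ship[2->3]=1 ship[1->2]=1 ship[0->1]=2 prod=2 -> [3 12 1 1]
Step 9: demand=5,sold=1 ship[2->3]=1 ship[1->2]=1 ship[0->1]=2 prod=2 -> [3 13 1 1]
Step 10: demand=5,sold=1 ship[2->3]=1 ship[1->2]=1 ship[0->1]=2 prod=2 -> [3 14 1 1]
Step 11: demand=5,sold=1 ship[2->3]=1 ship[1->2]=1 ship[0->1]=2 prod=2 -> [3 15 1 1]
Step 12: demand=5,sold=1 ship[2->3]=1 ship[1->2]=1 ship[0->1]=2 prod=2 -> [3 16 1 1]
First stockout at step 7

7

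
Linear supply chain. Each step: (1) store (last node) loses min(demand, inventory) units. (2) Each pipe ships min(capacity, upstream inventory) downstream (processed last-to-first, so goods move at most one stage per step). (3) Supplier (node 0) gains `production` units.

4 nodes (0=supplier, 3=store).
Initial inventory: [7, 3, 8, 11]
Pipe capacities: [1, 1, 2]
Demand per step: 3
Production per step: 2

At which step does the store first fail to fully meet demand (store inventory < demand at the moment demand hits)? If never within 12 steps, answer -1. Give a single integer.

Step 1: demand=3,sold=3 ship[2->3]=2 ship[1->2]=1 ship[0->1]=1 prod=2 -> [8 3 7 10]
Step 2: demand=3,sold=3 ship[2->3]=2 ship[1->2]=1 ship[0->1]=1 prod=2 -> [9 3 6 9]
Step 3: demand=3,sold=3 ship[2->3]=2 ship[1->2]=1 ship[0->1]=1 prod=2 -> [10 3 5 8]
Step 4: demand=3,sold=3 ship[2->3]=2 ship[1->2]=1 ship[0->1]=1 prod=2 -> [11 3 4 7]
Step 5: demand=3,sold=3 ship[2->3]=2 ship[1->2]=1 ship[0->1]=1 prod=2 -> [12 3 3 6]
Step 6: demand=3,sold=3 ship[2->3]=2 ship[1->2]=1 ship[0->1]=1 prod=2 -> [13 3 2 5]
Step 7: demand=3,sold=3 ship[2->3]=2 ship[1->2]=1 ship[0->1]=1 prod=2 -> [14 3 1 4]
Step 8: demand=3,sold=3 ship[2->3]=1 ship[1->2]=1 ship[0->1]=1 prod=2 -> [15 3 1 2]
Step 9: demand=3,sold=2 ship[2->3]=1 ship[1->2]=1 ship[0->1]=1 prod=2 -> [16 3 1 1]
Step 10: demand=3,sold=1 ship[2->3]=1 ship[1->2]=1 ship[0->1]=1 prod=2 -> [17 3 1 1]
Step 11: demand=3,sold=1 ship[2->3]=1 ship[1->2]=1 ship[0->1]=1 prod=2 -> [18 3 1 1]
Step 12: demand=3,sold=1 ship[2->3]=1 ship[1->2]=1 ship[0->1]=1 prod=2 -> [19 3 1 1]
First stockout at step 9

9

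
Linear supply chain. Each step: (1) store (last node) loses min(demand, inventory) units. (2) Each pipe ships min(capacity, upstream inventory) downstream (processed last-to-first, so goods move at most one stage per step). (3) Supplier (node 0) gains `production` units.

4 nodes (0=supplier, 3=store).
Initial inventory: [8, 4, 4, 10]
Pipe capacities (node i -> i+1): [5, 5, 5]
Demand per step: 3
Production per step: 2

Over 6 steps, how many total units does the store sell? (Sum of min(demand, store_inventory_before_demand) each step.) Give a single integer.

Answer: 18

Derivation:
Step 1: sold=3 (running total=3) -> [5 5 4 11]
Step 2: sold=3 (running total=6) -> [2 5 5 12]
Step 3: sold=3 (running total=9) -> [2 2 5 14]
Step 4: sold=3 (running total=12) -> [2 2 2 16]
Step 5: sold=3 (running total=15) -> [2 2 2 15]
Step 6: sold=3 (running total=18) -> [2 2 2 14]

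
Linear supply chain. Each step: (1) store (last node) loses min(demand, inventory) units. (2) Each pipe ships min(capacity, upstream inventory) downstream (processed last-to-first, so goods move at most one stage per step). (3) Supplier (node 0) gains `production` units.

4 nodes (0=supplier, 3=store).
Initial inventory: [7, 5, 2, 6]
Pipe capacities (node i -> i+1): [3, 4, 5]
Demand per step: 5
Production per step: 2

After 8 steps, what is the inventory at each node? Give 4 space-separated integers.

Step 1: demand=5,sold=5 ship[2->3]=2 ship[1->2]=4 ship[0->1]=3 prod=2 -> inv=[6 4 4 3]
Step 2: demand=5,sold=3 ship[2->3]=4 ship[1->2]=4 ship[0->1]=3 prod=2 -> inv=[5 3 4 4]
Step 3: demand=5,sold=4 ship[2->3]=4 ship[1->2]=3 ship[0->1]=3 prod=2 -> inv=[4 3 3 4]
Step 4: demand=5,sold=4 ship[2->3]=3 ship[1->2]=3 ship[0->1]=3 prod=2 -> inv=[3 3 3 3]
Step 5: demand=5,sold=3 ship[2->3]=3 ship[1->2]=3 ship[0->1]=3 prod=2 -> inv=[2 3 3 3]
Step 6: demand=5,sold=3 ship[2->3]=3 ship[1->2]=3 ship[0->1]=2 prod=2 -> inv=[2 2 3 3]
Step 7: demand=5,sold=3 ship[2->3]=3 ship[1->2]=2 ship[0->1]=2 prod=2 -> inv=[2 2 2 3]
Step 8: demand=5,sold=3 ship[2->3]=2 ship[1->2]=2 ship[0->1]=2 prod=2 -> inv=[2 2 2 2]

2 2 2 2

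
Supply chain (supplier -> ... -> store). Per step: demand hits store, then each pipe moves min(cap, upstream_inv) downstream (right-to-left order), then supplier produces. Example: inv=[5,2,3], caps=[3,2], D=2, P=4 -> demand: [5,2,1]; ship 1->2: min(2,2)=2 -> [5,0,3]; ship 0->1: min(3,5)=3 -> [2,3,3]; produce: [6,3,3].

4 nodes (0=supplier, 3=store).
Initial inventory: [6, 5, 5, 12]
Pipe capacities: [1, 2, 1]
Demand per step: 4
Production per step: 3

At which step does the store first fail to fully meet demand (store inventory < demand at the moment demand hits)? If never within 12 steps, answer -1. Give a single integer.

Step 1: demand=4,sold=4 ship[2->3]=1 ship[1->2]=2 ship[0->1]=1 prod=3 -> [8 4 6 9]
Step 2: demand=4,sold=4 ship[2->3]=1 ship[1->2]=2 ship[0->1]=1 prod=3 -> [10 3 7 6]
Step 3: demand=4,sold=4 ship[2->3]=1 ship[1->2]=2 ship[0->1]=1 prod=3 -> [12 2 8 3]
Step 4: demand=4,sold=3 ship[2->3]=1 ship[1->2]=2 ship[0->1]=1 prod=3 -> [14 1 9 1]
Step 5: demand=4,sold=1 ship[2->3]=1 ship[1->2]=1 ship[0->1]=1 prod=3 -> [16 1 9 1]
Step 6: demand=4,sold=1 ship[2->3]=1 ship[1->2]=1 ship[0->1]=1 prod=3 -> [18 1 9 1]
Step 7: demand=4,sold=1 ship[2->3]=1 ship[1->2]=1 ship[0->1]=1 prod=3 -> [20 1 9 1]
Step 8: demand=4,sold=1 ship[2->3]=1 ship[1->2]=1 ship[0->1]=1 prod=3 -> [22 1 9 1]
Step 9: demand=4,sold=1 ship[2->3]=1 ship[1->2]=1 ship[0->1]=1 prod=3 -> [24 1 9 1]
Step 10: demand=4,sold=1 ship[2->3]=1 ship[1->2]=1 ship[0->1]=1 prod=3 -> [26 1 9 1]
Step 11: demand=4,sold=1 ship[2->3]=1 ship[1->2]=1 ship[0->1]=1 prod=3 -> [28 1 9 1]
Step 12: demand=4,sold=1 ship[2->3]=1 ship[1->2]=1 ship[0->1]=1 prod=3 -> [30 1 9 1]
First stockout at step 4

4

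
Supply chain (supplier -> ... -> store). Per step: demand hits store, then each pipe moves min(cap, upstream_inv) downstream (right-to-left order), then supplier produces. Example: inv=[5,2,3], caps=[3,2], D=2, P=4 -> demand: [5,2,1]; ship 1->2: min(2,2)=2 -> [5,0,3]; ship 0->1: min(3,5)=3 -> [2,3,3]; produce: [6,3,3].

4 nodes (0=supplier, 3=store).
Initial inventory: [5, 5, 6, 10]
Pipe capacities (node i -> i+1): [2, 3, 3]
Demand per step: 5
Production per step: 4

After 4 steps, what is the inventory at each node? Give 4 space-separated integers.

Step 1: demand=5,sold=5 ship[2->3]=3 ship[1->2]=3 ship[0->1]=2 prod=4 -> inv=[7 4 6 8]
Step 2: demand=5,sold=5 ship[2->3]=3 ship[1->2]=3 ship[0->1]=2 prod=4 -> inv=[9 3 6 6]
Step 3: demand=5,sold=5 ship[2->3]=3 ship[1->2]=3 ship[0->1]=2 prod=4 -> inv=[11 2 6 4]
Step 4: demand=5,sold=4 ship[2->3]=3 ship[1->2]=2 ship[0->1]=2 prod=4 -> inv=[13 2 5 3]

13 2 5 3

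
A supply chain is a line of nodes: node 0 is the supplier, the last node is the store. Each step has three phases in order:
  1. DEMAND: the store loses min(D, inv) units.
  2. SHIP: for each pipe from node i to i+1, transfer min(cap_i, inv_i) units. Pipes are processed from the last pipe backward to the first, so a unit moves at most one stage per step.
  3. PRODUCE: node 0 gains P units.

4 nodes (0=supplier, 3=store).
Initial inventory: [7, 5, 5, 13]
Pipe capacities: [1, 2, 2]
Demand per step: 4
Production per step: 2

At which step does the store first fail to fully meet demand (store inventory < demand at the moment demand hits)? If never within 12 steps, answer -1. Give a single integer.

Step 1: demand=4,sold=4 ship[2->3]=2 ship[1->2]=2 ship[0->1]=1 prod=2 -> [8 4 5 11]
Step 2: demand=4,sold=4 ship[2->3]=2 ship[1->2]=2 ship[0->1]=1 prod=2 -> [9 3 5 9]
Step 3: demand=4,sold=4 ship[2->3]=2 ship[1->2]=2 ship[0->1]=1 prod=2 -> [10 2 5 7]
Step 4: demand=4,sold=4 ship[2->3]=2 ship[1->2]=2 ship[0->1]=1 prod=2 -> [11 1 5 5]
Step 5: demand=4,sold=4 ship[2->3]=2 ship[1->2]=1 ship[0->1]=1 prod=2 -> [12 1 4 3]
Step 6: demand=4,sold=3 ship[2->3]=2 ship[1->2]=1 ship[0->1]=1 prod=2 -> [13 1 3 2]
Step 7: demand=4,sold=2 ship[2->3]=2 ship[1->2]=1 ship[0->1]=1 prod=2 -> [14 1 2 2]
Step 8: demand=4,sold=2 ship[2->3]=2 ship[1->2]=1 ship[0->1]=1 prod=2 -> [15 1 1 2]
Step 9: demand=4,sold=2 ship[2->3]=1 ship[1->2]=1 ship[0->1]=1 prod=2 -> [16 1 1 1]
Step 10: demand=4,sold=1 ship[2->3]=1 ship[1->2]=1 ship[0->1]=1 prod=2 -> [17 1 1 1]
Step 11: demand=4,sold=1 ship[2->3]=1 ship[1->2]=1 ship[0->1]=1 prod=2 -> [18 1 1 1]
Step 12: demand=4,sold=1 ship[2->3]=1 ship[1->2]=1 ship[0->1]=1 prod=2 -> [19 1 1 1]
First stockout at step 6

6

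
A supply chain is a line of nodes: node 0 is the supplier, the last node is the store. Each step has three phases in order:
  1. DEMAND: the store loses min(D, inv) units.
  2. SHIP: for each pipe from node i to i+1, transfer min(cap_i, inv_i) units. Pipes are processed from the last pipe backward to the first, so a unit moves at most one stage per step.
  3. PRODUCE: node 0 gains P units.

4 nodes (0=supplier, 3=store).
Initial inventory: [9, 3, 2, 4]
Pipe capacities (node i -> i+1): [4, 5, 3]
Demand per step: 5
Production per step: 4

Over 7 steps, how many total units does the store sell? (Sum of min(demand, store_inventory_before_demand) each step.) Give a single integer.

Answer: 21

Derivation:
Step 1: sold=4 (running total=4) -> [9 4 3 2]
Step 2: sold=2 (running total=6) -> [9 4 4 3]
Step 3: sold=3 (running total=9) -> [9 4 5 3]
Step 4: sold=3 (running total=12) -> [9 4 6 3]
Step 5: sold=3 (running total=15) -> [9 4 7 3]
Step 6: sold=3 (running total=18) -> [9 4 8 3]
Step 7: sold=3 (running total=21) -> [9 4 9 3]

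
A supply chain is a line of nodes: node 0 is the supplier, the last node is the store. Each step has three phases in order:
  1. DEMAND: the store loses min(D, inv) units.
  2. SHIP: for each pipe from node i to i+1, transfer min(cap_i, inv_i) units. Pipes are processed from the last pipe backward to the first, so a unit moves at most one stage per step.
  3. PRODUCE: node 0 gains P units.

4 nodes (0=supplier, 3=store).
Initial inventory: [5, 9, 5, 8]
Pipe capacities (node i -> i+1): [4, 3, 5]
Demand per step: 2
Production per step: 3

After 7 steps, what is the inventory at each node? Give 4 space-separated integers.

Step 1: demand=2,sold=2 ship[2->3]=5 ship[1->2]=3 ship[0->1]=4 prod=3 -> inv=[4 10 3 11]
Step 2: demand=2,sold=2 ship[2->3]=3 ship[1->2]=3 ship[0->1]=4 prod=3 -> inv=[3 11 3 12]
Step 3: demand=2,sold=2 ship[2->3]=3 ship[1->2]=3 ship[0->1]=3 prod=3 -> inv=[3 11 3 13]
Step 4: demand=2,sold=2 ship[2->3]=3 ship[1->2]=3 ship[0->1]=3 prod=3 -> inv=[3 11 3 14]
Step 5: demand=2,sold=2 ship[2->3]=3 ship[1->2]=3 ship[0->1]=3 prod=3 -> inv=[3 11 3 15]
Step 6: demand=2,sold=2 ship[2->3]=3 ship[1->2]=3 ship[0->1]=3 prod=3 -> inv=[3 11 3 16]
Step 7: demand=2,sold=2 ship[2->3]=3 ship[1->2]=3 ship[0->1]=3 prod=3 -> inv=[3 11 3 17]

3 11 3 17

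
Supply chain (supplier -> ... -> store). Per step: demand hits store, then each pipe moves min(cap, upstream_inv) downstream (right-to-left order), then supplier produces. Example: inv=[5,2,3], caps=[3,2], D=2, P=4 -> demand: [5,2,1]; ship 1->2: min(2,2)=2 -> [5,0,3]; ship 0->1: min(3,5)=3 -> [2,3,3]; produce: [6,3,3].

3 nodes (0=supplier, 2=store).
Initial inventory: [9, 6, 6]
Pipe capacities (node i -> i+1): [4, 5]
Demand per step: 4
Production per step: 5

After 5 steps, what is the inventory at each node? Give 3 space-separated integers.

Step 1: demand=4,sold=4 ship[1->2]=5 ship[0->1]=4 prod=5 -> inv=[10 5 7]
Step 2: demand=4,sold=4 ship[1->2]=5 ship[0->1]=4 prod=5 -> inv=[11 4 8]
Step 3: demand=4,sold=4 ship[1->2]=4 ship[0->1]=4 prod=5 -> inv=[12 4 8]
Step 4: demand=4,sold=4 ship[1->2]=4 ship[0->1]=4 prod=5 -> inv=[13 4 8]
Step 5: demand=4,sold=4 ship[1->2]=4 ship[0->1]=4 prod=5 -> inv=[14 4 8]

14 4 8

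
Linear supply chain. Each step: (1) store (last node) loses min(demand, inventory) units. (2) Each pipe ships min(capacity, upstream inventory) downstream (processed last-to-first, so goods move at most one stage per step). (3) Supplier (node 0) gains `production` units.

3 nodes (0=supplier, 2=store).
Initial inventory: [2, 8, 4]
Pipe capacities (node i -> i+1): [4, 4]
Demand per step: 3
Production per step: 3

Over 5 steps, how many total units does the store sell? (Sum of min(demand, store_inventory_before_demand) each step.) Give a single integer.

Answer: 15

Derivation:
Step 1: sold=3 (running total=3) -> [3 6 5]
Step 2: sold=3 (running total=6) -> [3 5 6]
Step 3: sold=3 (running total=9) -> [3 4 7]
Step 4: sold=3 (running total=12) -> [3 3 8]
Step 5: sold=3 (running total=15) -> [3 3 8]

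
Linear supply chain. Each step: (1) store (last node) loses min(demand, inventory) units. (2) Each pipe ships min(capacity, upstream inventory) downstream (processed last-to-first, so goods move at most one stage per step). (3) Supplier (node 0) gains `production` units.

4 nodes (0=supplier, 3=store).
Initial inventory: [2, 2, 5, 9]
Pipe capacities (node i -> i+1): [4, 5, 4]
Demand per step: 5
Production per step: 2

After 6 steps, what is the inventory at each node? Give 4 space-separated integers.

Step 1: demand=5,sold=5 ship[2->3]=4 ship[1->2]=2 ship[0->1]=2 prod=2 -> inv=[2 2 3 8]
Step 2: demand=5,sold=5 ship[2->3]=3 ship[1->2]=2 ship[0->1]=2 prod=2 -> inv=[2 2 2 6]
Step 3: demand=5,sold=5 ship[2->3]=2 ship[1->2]=2 ship[0->1]=2 prod=2 -> inv=[2 2 2 3]
Step 4: demand=5,sold=3 ship[2->3]=2 ship[1->2]=2 ship[0->1]=2 prod=2 -> inv=[2 2 2 2]
Step 5: demand=5,sold=2 ship[2->3]=2 ship[1->2]=2 ship[0->1]=2 prod=2 -> inv=[2 2 2 2]
Step 6: demand=5,sold=2 ship[2->3]=2 ship[1->2]=2 ship[0->1]=2 prod=2 -> inv=[2 2 2 2]

2 2 2 2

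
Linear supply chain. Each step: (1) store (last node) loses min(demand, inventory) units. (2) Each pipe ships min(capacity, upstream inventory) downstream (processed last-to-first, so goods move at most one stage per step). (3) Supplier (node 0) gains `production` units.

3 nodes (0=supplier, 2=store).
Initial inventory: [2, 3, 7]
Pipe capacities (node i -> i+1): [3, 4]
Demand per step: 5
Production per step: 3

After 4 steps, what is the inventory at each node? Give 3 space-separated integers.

Step 1: demand=5,sold=5 ship[1->2]=3 ship[0->1]=2 prod=3 -> inv=[3 2 5]
Step 2: demand=5,sold=5 ship[1->2]=2 ship[0->1]=3 prod=3 -> inv=[3 3 2]
Step 3: demand=5,sold=2 ship[1->2]=3 ship[0->1]=3 prod=3 -> inv=[3 3 3]
Step 4: demand=5,sold=3 ship[1->2]=3 ship[0->1]=3 prod=3 -> inv=[3 3 3]

3 3 3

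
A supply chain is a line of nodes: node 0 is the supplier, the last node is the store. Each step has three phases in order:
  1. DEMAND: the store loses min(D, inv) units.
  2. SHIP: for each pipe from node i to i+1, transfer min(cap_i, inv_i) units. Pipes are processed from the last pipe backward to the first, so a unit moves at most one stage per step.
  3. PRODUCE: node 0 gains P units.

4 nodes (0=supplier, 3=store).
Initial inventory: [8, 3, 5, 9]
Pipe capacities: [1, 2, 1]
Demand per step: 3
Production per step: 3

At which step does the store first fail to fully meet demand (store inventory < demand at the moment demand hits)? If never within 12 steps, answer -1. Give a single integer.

Step 1: demand=3,sold=3 ship[2->3]=1 ship[1->2]=2 ship[0->1]=1 prod=3 -> [10 2 6 7]
Step 2: demand=3,sold=3 ship[2->3]=1 ship[1->2]=2 ship[0->1]=1 prod=3 -> [12 1 7 5]
Step 3: demand=3,sold=3 ship[2->3]=1 ship[1->2]=1 ship[0->1]=1 prod=3 -> [14 1 7 3]
Step 4: demand=3,sold=3 ship[2->3]=1 ship[1->2]=1 ship[0->1]=1 prod=3 -> [16 1 7 1]
Step 5: demand=3,sold=1 ship[2->3]=1 ship[1->2]=1 ship[0->1]=1 prod=3 -> [18 1 7 1]
Step 6: demand=3,sold=1 ship[2->3]=1 ship[1->2]=1 ship[0->1]=1 prod=3 -> [20 1 7 1]
Step 7: demand=3,sold=1 ship[2->3]=1 ship[1->2]=1 ship[0->1]=1 prod=3 -> [22 1 7 1]
Step 8: demand=3,sold=1 ship[2->3]=1 ship[1->2]=1 ship[0->1]=1 prod=3 -> [24 1 7 1]
Step 9: demand=3,sold=1 ship[2->3]=1 ship[1->2]=1 ship[0->1]=1 prod=3 -> [26 1 7 1]
Step 10: demand=3,sold=1 ship[2->3]=1 ship[1->2]=1 ship[0->1]=1 prod=3 -> [28 1 7 1]
Step 11: demand=3,sold=1 ship[2->3]=1 ship[1->2]=1 ship[0->1]=1 prod=3 -> [30 1 7 1]
Step 12: demand=3,sold=1 ship[2->3]=1 ship[1->2]=1 ship[0->1]=1 prod=3 -> [32 1 7 1]
First stockout at step 5

5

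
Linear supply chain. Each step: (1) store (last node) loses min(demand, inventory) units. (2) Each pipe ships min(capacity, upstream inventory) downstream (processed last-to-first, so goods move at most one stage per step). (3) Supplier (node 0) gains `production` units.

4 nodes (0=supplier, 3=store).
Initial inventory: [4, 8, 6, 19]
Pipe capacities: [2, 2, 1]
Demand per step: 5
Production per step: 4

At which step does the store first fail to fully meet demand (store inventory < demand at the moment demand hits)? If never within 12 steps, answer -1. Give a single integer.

Step 1: demand=5,sold=5 ship[2->3]=1 ship[1->2]=2 ship[0->1]=2 prod=4 -> [6 8 7 15]
Step 2: demand=5,sold=5 ship[2->3]=1 ship[1->2]=2 ship[0->1]=2 prod=4 -> [8 8 8 11]
Step 3: demand=5,sold=5 ship[2->3]=1 ship[1->2]=2 ship[0->1]=2 prod=4 -> [10 8 9 7]
Step 4: demand=5,sold=5 ship[2->3]=1 ship[1->2]=2 ship[0->1]=2 prod=4 -> [12 8 10 3]
Step 5: demand=5,sold=3 ship[2->3]=1 ship[1->2]=2 ship[0->1]=2 prod=4 -> [14 8 11 1]
Step 6: demand=5,sold=1 ship[2->3]=1 ship[1->2]=2 ship[0->1]=2 prod=4 -> [16 8 12 1]
Step 7: demand=5,sold=1 ship[2->3]=1 ship[1->2]=2 ship[0->1]=2 prod=4 -> [18 8 13 1]
Step 8: demand=5,sold=1 ship[2->3]=1 ship[1->2]=2 ship[0->1]=2 prod=4 -> [20 8 14 1]
Step 9: demand=5,sold=1 ship[2->3]=1 ship[1->2]=2 ship[0->1]=2 prod=4 -> [22 8 15 1]
Step 10: demand=5,sold=1 ship[2->3]=1 ship[1->2]=2 ship[0->1]=2 prod=4 -> [24 8 16 1]
Step 11: demand=5,sold=1 ship[2->3]=1 ship[1->2]=2 ship[0->1]=2 prod=4 -> [26 8 17 1]
Step 12: demand=5,sold=1 ship[2->3]=1 ship[1->2]=2 ship[0->1]=2 prod=4 -> [28 8 18 1]
First stockout at step 5

5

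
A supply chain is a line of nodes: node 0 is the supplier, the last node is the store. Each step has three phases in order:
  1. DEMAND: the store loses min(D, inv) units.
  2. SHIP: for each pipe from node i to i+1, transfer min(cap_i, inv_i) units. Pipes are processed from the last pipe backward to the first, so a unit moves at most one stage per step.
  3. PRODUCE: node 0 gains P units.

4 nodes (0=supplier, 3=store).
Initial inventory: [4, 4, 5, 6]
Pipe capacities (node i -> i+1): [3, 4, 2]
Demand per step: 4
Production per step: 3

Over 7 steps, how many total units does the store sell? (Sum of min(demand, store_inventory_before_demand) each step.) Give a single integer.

Answer: 18

Derivation:
Step 1: sold=4 (running total=4) -> [4 3 7 4]
Step 2: sold=4 (running total=8) -> [4 3 8 2]
Step 3: sold=2 (running total=10) -> [4 3 9 2]
Step 4: sold=2 (running total=12) -> [4 3 10 2]
Step 5: sold=2 (running total=14) -> [4 3 11 2]
Step 6: sold=2 (running total=16) -> [4 3 12 2]
Step 7: sold=2 (running total=18) -> [4 3 13 2]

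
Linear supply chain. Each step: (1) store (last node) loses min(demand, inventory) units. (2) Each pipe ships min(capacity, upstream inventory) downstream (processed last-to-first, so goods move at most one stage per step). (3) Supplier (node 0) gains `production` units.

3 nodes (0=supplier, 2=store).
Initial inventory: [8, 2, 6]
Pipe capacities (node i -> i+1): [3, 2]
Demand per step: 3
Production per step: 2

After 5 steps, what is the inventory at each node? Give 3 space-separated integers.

Step 1: demand=3,sold=3 ship[1->2]=2 ship[0->1]=3 prod=2 -> inv=[7 3 5]
Step 2: demand=3,sold=3 ship[1->2]=2 ship[0->1]=3 prod=2 -> inv=[6 4 4]
Step 3: demand=3,sold=3 ship[1->2]=2 ship[0->1]=3 prod=2 -> inv=[5 5 3]
Step 4: demand=3,sold=3 ship[1->2]=2 ship[0->1]=3 prod=2 -> inv=[4 6 2]
Step 5: demand=3,sold=2 ship[1->2]=2 ship[0->1]=3 prod=2 -> inv=[3 7 2]

3 7 2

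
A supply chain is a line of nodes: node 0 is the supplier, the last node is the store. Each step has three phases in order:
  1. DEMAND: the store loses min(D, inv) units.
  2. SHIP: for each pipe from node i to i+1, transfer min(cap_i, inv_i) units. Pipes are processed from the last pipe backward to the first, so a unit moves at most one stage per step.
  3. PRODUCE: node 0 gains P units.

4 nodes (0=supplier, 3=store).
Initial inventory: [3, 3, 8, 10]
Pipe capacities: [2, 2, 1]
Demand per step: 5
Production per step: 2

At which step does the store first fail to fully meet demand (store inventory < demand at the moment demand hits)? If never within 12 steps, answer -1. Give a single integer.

Step 1: demand=5,sold=5 ship[2->3]=1 ship[1->2]=2 ship[0->1]=2 prod=2 -> [3 3 9 6]
Step 2: demand=5,sold=5 ship[2->3]=1 ship[1->2]=2 ship[0->1]=2 prod=2 -> [3 3 10 2]
Step 3: demand=5,sold=2 ship[2->3]=1 ship[1->2]=2 ship[0->1]=2 prod=2 -> [3 3 11 1]
Step 4: demand=5,sold=1 ship[2->3]=1 ship[1->2]=2 ship[0->1]=2 prod=2 -> [3 3 12 1]
Step 5: demand=5,sold=1 ship[2->3]=1 ship[1->2]=2 ship[0->1]=2 prod=2 -> [3 3 13 1]
Step 6: demand=5,sold=1 ship[2->3]=1 ship[1->2]=2 ship[0->1]=2 prod=2 -> [3 3 14 1]
Step 7: demand=5,sold=1 ship[2->3]=1 ship[1->2]=2 ship[0->1]=2 prod=2 -> [3 3 15 1]
Step 8: demand=5,sold=1 ship[2->3]=1 ship[1->2]=2 ship[0->1]=2 prod=2 -> [3 3 16 1]
Step 9: demand=5,sold=1 ship[2->3]=1 ship[1->2]=2 ship[0->1]=2 prod=2 -> [3 3 17 1]
Step 10: demand=5,sold=1 ship[2->3]=1 ship[1->2]=2 ship[0->1]=2 prod=2 -> [3 3 18 1]
Step 11: demand=5,sold=1 ship[2->3]=1 ship[1->2]=2 ship[0->1]=2 prod=2 -> [3 3 19 1]
Step 12: demand=5,sold=1 ship[2->3]=1 ship[1->2]=2 ship[0->1]=2 prod=2 -> [3 3 20 1]
First stockout at step 3

3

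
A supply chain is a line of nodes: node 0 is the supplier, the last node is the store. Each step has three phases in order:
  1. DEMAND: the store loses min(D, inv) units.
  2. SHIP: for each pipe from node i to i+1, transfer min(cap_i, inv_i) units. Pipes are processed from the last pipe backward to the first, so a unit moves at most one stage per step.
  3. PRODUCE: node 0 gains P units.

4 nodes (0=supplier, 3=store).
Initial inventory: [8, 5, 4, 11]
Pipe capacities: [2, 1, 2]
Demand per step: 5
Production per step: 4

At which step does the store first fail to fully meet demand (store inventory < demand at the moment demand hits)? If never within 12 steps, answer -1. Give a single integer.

Step 1: demand=5,sold=5 ship[2->3]=2 ship[1->2]=1 ship[0->1]=2 prod=4 -> [10 6 3 8]
Step 2: demand=5,sold=5 ship[2->3]=2 ship[1->2]=1 ship[0->1]=2 prod=4 -> [12 7 2 5]
Step 3: demand=5,sold=5 ship[2->3]=2 ship[1->2]=1 ship[0->1]=2 prod=4 -> [14 8 1 2]
Step 4: demand=5,sold=2 ship[2->3]=1 ship[1->2]=1 ship[0->1]=2 prod=4 -> [16 9 1 1]
Step 5: demand=5,sold=1 ship[2->3]=1 ship[1->2]=1 ship[0->1]=2 prod=4 -> [18 10 1 1]
Step 6: demand=5,sold=1 ship[2->3]=1 ship[1->2]=1 ship[0->1]=2 prod=4 -> [20 11 1 1]
Step 7: demand=5,sold=1 ship[2->3]=1 ship[1->2]=1 ship[0->1]=2 prod=4 -> [22 12 1 1]
Step 8: demand=5,sold=1 ship[2->3]=1 ship[1->2]=1 ship[0->1]=2 prod=4 -> [24 13 1 1]
Step 9: demand=5,sold=1 ship[2->3]=1 ship[1->2]=1 ship[0->1]=2 prod=4 -> [26 14 1 1]
Step 10: demand=5,sold=1 ship[2->3]=1 ship[1->2]=1 ship[0->1]=2 prod=4 -> [28 15 1 1]
Step 11: demand=5,sold=1 ship[2->3]=1 ship[1->2]=1 ship[0->1]=2 prod=4 -> [30 16 1 1]
Step 12: demand=5,sold=1 ship[2->3]=1 ship[1->2]=1 ship[0->1]=2 prod=4 -> [32 17 1 1]
First stockout at step 4

4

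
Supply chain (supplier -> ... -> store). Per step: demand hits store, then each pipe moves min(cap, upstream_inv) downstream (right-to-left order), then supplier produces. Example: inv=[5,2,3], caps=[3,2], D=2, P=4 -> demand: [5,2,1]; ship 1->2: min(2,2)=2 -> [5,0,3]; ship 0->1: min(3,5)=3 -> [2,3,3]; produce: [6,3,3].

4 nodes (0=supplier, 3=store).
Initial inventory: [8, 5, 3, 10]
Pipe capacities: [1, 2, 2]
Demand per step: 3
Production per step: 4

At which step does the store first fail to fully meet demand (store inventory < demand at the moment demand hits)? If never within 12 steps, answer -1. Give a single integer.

Step 1: demand=3,sold=3 ship[2->3]=2 ship[1->2]=2 ship[0->1]=1 prod=4 -> [11 4 3 9]
Step 2: demand=3,sold=3 ship[2->3]=2 ship[1->2]=2 ship[0->1]=1 prod=4 -> [14 3 3 8]
Step 3: demand=3,sold=3 ship[2->3]=2 ship[1->2]=2 ship[0->1]=1 prod=4 -> [17 2 3 7]
Step 4: demand=3,sold=3 ship[2->3]=2 ship[1->2]=2 ship[0->1]=1 prod=4 -> [20 1 3 6]
Step 5: demand=3,sold=3 ship[2->3]=2 ship[1->2]=1 ship[0->1]=1 prod=4 -> [23 1 2 5]
Step 6: demand=3,sold=3 ship[2->3]=2 ship[1->2]=1 ship[0->1]=1 prod=4 -> [26 1 1 4]
Step 7: demand=3,sold=3 ship[2->3]=1 ship[1->2]=1 ship[0->1]=1 prod=4 -> [29 1 1 2]
Step 8: demand=3,sold=2 ship[2->3]=1 ship[1->2]=1 ship[0->1]=1 prod=4 -> [32 1 1 1]
Step 9: demand=3,sold=1 ship[2->3]=1 ship[1->2]=1 ship[0->1]=1 prod=4 -> [35 1 1 1]
Step 10: demand=3,sold=1 ship[2->3]=1 ship[1->2]=1 ship[0->1]=1 prod=4 -> [38 1 1 1]
Step 11: demand=3,sold=1 ship[2->3]=1 ship[1->2]=1 ship[0->1]=1 prod=4 -> [41 1 1 1]
Step 12: demand=3,sold=1 ship[2->3]=1 ship[1->2]=1 ship[0->1]=1 prod=4 -> [44 1 1 1]
First stockout at step 8

8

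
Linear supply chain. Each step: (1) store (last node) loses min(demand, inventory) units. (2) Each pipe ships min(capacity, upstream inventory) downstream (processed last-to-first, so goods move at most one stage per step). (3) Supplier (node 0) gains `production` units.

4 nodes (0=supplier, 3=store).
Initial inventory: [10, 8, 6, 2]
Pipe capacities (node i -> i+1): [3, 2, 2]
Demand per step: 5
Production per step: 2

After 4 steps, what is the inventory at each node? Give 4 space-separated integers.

Step 1: demand=5,sold=2 ship[2->3]=2 ship[1->2]=2 ship[0->1]=3 prod=2 -> inv=[9 9 6 2]
Step 2: demand=5,sold=2 ship[2->3]=2 ship[1->2]=2 ship[0->1]=3 prod=2 -> inv=[8 10 6 2]
Step 3: demand=5,sold=2 ship[2->3]=2 ship[1->2]=2 ship[0->1]=3 prod=2 -> inv=[7 11 6 2]
Step 4: demand=5,sold=2 ship[2->3]=2 ship[1->2]=2 ship[0->1]=3 prod=2 -> inv=[6 12 6 2]

6 12 6 2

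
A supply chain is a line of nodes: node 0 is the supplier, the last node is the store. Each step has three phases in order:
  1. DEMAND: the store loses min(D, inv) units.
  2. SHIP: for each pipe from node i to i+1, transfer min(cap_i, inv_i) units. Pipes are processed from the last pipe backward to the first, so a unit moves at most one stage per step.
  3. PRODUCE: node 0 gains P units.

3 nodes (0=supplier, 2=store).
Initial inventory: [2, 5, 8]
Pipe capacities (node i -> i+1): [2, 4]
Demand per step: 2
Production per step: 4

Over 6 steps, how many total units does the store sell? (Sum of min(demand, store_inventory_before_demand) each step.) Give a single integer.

Answer: 12

Derivation:
Step 1: sold=2 (running total=2) -> [4 3 10]
Step 2: sold=2 (running total=4) -> [6 2 11]
Step 3: sold=2 (running total=6) -> [8 2 11]
Step 4: sold=2 (running total=8) -> [10 2 11]
Step 5: sold=2 (running total=10) -> [12 2 11]
Step 6: sold=2 (running total=12) -> [14 2 11]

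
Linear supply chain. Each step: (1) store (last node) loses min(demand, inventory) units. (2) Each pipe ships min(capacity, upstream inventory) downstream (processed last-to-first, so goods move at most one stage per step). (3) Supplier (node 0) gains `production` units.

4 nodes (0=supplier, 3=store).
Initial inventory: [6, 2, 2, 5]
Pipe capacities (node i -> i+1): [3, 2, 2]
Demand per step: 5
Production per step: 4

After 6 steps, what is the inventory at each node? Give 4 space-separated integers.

Step 1: demand=5,sold=5 ship[2->3]=2 ship[1->2]=2 ship[0->1]=3 prod=4 -> inv=[7 3 2 2]
Step 2: demand=5,sold=2 ship[2->3]=2 ship[1->2]=2 ship[0->1]=3 prod=4 -> inv=[8 4 2 2]
Step 3: demand=5,sold=2 ship[2->3]=2 ship[1->2]=2 ship[0->1]=3 prod=4 -> inv=[9 5 2 2]
Step 4: demand=5,sold=2 ship[2->3]=2 ship[1->2]=2 ship[0->1]=3 prod=4 -> inv=[10 6 2 2]
Step 5: demand=5,sold=2 ship[2->3]=2 ship[1->2]=2 ship[0->1]=3 prod=4 -> inv=[11 7 2 2]
Step 6: demand=5,sold=2 ship[2->3]=2 ship[1->2]=2 ship[0->1]=3 prod=4 -> inv=[12 8 2 2]

12 8 2 2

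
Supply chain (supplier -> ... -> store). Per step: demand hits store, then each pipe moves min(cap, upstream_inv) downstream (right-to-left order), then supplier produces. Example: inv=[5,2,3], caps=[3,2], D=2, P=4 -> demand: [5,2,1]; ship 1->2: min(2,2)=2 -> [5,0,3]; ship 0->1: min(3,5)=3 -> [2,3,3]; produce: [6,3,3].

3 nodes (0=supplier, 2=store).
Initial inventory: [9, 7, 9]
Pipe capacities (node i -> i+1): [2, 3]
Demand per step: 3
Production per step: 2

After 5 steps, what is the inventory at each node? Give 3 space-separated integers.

Step 1: demand=3,sold=3 ship[1->2]=3 ship[0->1]=2 prod=2 -> inv=[9 6 9]
Step 2: demand=3,sold=3 ship[1->2]=3 ship[0->1]=2 prod=2 -> inv=[9 5 9]
Step 3: demand=3,sold=3 ship[1->2]=3 ship[0->1]=2 prod=2 -> inv=[9 4 9]
Step 4: demand=3,sold=3 ship[1->2]=3 ship[0->1]=2 prod=2 -> inv=[9 3 9]
Step 5: demand=3,sold=3 ship[1->2]=3 ship[0->1]=2 prod=2 -> inv=[9 2 9]

9 2 9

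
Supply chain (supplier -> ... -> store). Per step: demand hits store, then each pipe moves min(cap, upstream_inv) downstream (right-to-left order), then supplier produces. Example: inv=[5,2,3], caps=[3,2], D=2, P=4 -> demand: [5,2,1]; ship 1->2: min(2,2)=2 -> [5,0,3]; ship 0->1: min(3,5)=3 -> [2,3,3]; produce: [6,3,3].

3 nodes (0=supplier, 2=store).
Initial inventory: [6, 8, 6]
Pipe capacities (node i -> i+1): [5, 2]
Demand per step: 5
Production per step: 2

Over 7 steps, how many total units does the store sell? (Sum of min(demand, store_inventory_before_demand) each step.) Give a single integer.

Step 1: sold=5 (running total=5) -> [3 11 3]
Step 2: sold=3 (running total=8) -> [2 12 2]
Step 3: sold=2 (running total=10) -> [2 12 2]
Step 4: sold=2 (running total=12) -> [2 12 2]
Step 5: sold=2 (running total=14) -> [2 12 2]
Step 6: sold=2 (running total=16) -> [2 12 2]
Step 7: sold=2 (running total=18) -> [2 12 2]

Answer: 18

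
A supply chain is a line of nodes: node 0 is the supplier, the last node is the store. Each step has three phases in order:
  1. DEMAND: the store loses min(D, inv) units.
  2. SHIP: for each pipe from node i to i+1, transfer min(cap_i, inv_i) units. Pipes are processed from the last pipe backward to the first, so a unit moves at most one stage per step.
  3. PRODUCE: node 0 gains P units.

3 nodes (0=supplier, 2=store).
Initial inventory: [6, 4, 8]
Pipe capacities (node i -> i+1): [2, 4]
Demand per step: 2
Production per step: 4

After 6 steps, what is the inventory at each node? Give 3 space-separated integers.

Step 1: demand=2,sold=2 ship[1->2]=4 ship[0->1]=2 prod=4 -> inv=[8 2 10]
Step 2: demand=2,sold=2 ship[1->2]=2 ship[0->1]=2 prod=4 -> inv=[10 2 10]
Step 3: demand=2,sold=2 ship[1->2]=2 ship[0->1]=2 prod=4 -> inv=[12 2 10]
Step 4: demand=2,sold=2 ship[1->2]=2 ship[0->1]=2 prod=4 -> inv=[14 2 10]
Step 5: demand=2,sold=2 ship[1->2]=2 ship[0->1]=2 prod=4 -> inv=[16 2 10]
Step 6: demand=2,sold=2 ship[1->2]=2 ship[0->1]=2 prod=4 -> inv=[18 2 10]

18 2 10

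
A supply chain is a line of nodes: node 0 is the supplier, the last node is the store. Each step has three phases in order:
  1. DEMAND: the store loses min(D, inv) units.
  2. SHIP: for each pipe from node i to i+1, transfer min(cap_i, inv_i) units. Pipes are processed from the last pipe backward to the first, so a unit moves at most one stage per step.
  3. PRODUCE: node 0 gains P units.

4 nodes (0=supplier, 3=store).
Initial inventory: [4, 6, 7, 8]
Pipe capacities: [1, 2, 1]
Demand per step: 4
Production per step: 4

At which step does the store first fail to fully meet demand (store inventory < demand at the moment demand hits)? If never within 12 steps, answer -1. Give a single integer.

Step 1: demand=4,sold=4 ship[2->3]=1 ship[1->2]=2 ship[0->1]=1 prod=4 -> [7 5 8 5]
Step 2: demand=4,sold=4 ship[2->3]=1 ship[1->2]=2 ship[0->1]=1 prod=4 -> [10 4 9 2]
Step 3: demand=4,sold=2 ship[2->3]=1 ship[1->2]=2 ship[0->1]=1 prod=4 -> [13 3 10 1]
Step 4: demand=4,sold=1 ship[2->3]=1 ship[1->2]=2 ship[0->1]=1 prod=4 -> [16 2 11 1]
Step 5: demand=4,sold=1 ship[2->3]=1 ship[1->2]=2 ship[0->1]=1 prod=4 -> [19 1 12 1]
Step 6: demand=4,sold=1 ship[2->3]=1 ship[1->2]=1 ship[0->1]=1 prod=4 -> [22 1 12 1]
Step 7: demand=4,sold=1 ship[2->3]=1 ship[1->2]=1 ship[0->1]=1 prod=4 -> [25 1 12 1]
Step 8: demand=4,sold=1 ship[2->3]=1 ship[1->2]=1 ship[0->1]=1 prod=4 -> [28 1 12 1]
Step 9: demand=4,sold=1 ship[2->3]=1 ship[1->2]=1 ship[0->1]=1 prod=4 -> [31 1 12 1]
Step 10: demand=4,sold=1 ship[2->3]=1 ship[1->2]=1 ship[0->1]=1 prod=4 -> [34 1 12 1]
Step 11: demand=4,sold=1 ship[2->3]=1 ship[1->2]=1 ship[0->1]=1 prod=4 -> [37 1 12 1]
Step 12: demand=4,sold=1 ship[2->3]=1 ship[1->2]=1 ship[0->1]=1 prod=4 -> [40 1 12 1]
First stockout at step 3

3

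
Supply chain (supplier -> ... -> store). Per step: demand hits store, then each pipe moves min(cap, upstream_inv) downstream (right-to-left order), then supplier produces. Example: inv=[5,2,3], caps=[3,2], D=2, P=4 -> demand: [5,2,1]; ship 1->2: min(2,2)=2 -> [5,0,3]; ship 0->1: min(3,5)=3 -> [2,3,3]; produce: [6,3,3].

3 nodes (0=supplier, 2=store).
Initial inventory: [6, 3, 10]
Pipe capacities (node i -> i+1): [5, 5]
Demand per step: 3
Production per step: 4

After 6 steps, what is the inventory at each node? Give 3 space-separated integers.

Step 1: demand=3,sold=3 ship[1->2]=3 ship[0->1]=5 prod=4 -> inv=[5 5 10]
Step 2: demand=3,sold=3 ship[1->2]=5 ship[0->1]=5 prod=4 -> inv=[4 5 12]
Step 3: demand=3,sold=3 ship[1->2]=5 ship[0->1]=4 prod=4 -> inv=[4 4 14]
Step 4: demand=3,sold=3 ship[1->2]=4 ship[0->1]=4 prod=4 -> inv=[4 4 15]
Step 5: demand=3,sold=3 ship[1->2]=4 ship[0->1]=4 prod=4 -> inv=[4 4 16]
Step 6: demand=3,sold=3 ship[1->2]=4 ship[0->1]=4 prod=4 -> inv=[4 4 17]

4 4 17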